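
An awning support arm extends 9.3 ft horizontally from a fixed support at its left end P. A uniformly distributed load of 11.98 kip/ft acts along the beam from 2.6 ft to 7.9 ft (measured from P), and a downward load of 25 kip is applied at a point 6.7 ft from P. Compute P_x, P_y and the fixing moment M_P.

P_x = 0, P_y = 88.49 kip, M_P = 500.8 kip·ft

Resultant of the distributed load: 11.98 × 5.3 = 63.494 kip at 5.25 ft from P.
ΣF_x = 0: P_x = 0.
ΣF_y = 0: P_y − 11.98·5.3 − 25 = 0 → P_y = 88.49 kip.
ΣM about P: M_P − (11.98·5.3)·5.25 − 25·6.7 = 0 → M_P = 500.8 kip·ft.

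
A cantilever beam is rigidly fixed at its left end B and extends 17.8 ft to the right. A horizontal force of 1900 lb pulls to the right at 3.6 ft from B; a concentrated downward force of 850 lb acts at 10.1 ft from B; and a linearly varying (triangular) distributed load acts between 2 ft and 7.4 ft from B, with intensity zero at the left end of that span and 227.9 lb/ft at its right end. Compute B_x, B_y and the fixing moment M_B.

Resultant of the triangular load: ½ × 227.9 × 5.4 = 615.33 lb, acting at 5.6 ft from B (one-third of the span from the peak).
ΣF_x = 0: B_x + 1900 = 0 → B_x = -1900 lb.
ΣF_y = 0: B_y − 850 − ½·227.9·5.4 = 0 → B_y = 1465 lb.
ΣM about B: M_B − 850·10.1 − (½·227.9·5.4)·5.6 = 0 → M_B = 12030 lb·ft.

B_x = -1900 lb, B_y = 1465 lb, M_B = 12030 lb·ft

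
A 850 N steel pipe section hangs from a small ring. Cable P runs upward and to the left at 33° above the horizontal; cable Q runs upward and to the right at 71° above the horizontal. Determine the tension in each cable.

T_P = 285.2 N, T_Q = 734.7 N

ΣF_x = 0: −T_P·cos33° + T_Q·cos71° = 0 → T_Q = 2.57602·T_P.
ΣF_y = 0: T_P·sin33° + T_Q·sin71° = 850.
Substitute: T_P·(0.544639 + 2.57602·0.945519) = 850 → T_P = 285.205 ≈ 285.2 N.
Then T_Q = 2.57602 × 285.205 = 734.7 N.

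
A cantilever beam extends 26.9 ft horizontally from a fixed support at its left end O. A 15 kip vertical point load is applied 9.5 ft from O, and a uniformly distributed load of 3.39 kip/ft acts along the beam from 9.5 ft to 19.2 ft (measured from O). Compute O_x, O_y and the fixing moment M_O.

Resultant of the distributed load: 3.39 × 9.7 = 32.883 kip at 14.35 ft from O.
ΣF_x = 0: O_x = 0.
ΣF_y = 0: O_y − 15 − 3.39·9.7 = 0 → O_y = 47.88 kip.
ΣM about O: M_O − 15·9.5 − (3.39·9.7)·14.35 = 0 → M_O = 614.4 kip·ft.

O_x = 0, O_y = 47.88 kip, M_O = 614.4 kip·ft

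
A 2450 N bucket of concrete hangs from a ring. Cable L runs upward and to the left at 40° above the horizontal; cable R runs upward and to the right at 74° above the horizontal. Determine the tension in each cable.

ΣF_x = 0: −T_L·cos40° + T_R·cos74° = 0 → T_R = 2.77917·T_L.
ΣF_y = 0: T_L·sin40° + T_R·sin74° = 2450.
Substitute: T_L·(0.642788 + 2.77917·0.961262) = 2450 → T_L = 739.221 ≈ 739.2 N.
Then T_R = 2.77917 × 739.221 = 2054 N.

T_L = 739.2 N, T_R = 2054 N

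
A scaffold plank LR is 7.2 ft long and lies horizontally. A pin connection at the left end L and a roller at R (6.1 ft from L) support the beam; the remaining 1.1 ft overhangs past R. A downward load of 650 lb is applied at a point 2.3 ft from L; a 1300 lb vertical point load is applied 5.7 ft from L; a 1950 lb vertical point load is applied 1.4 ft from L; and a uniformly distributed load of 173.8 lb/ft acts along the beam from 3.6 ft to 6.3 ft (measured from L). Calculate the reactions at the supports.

Resultant of the distributed load: 173.8 × 2.7 = 469.26 lb at 4.95 ft from L.
Taking moments about L: R_y·6.1 − 650·2.3 − 1300·5.7 − 1950·1.4 − (173.8·2.7)·4.95 = 0 → R_y = 13957.837/6.1 = 2288.17 ≈ 2288 lb.
ΣF_y = 0: L_y + 2288.17 − 650 − 1300 − 1950 − 173.8·2.7 = 0 → L_y = 2081 lb.
ΣF_x = 0: no horizontal applied forces, so L_x = 0.

L_x = 0, L_y = 2081 lb, R_y = 2288 lb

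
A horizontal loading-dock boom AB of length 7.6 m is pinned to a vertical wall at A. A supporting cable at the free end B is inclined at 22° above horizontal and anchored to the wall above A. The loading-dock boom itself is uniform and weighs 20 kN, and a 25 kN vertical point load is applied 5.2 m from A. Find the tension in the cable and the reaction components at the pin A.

T = 72.36 kN, A_x = 67.09 kN, A_y = 17.89 kN

ΣM about A: T·sin22°·7.6 − 20·3.8 − 25·5.2 = 0 → T = 206/(7.6·0.374607) = 72.3565 ≈ 72.36 kN.
ΣF_x = 0: A_x − T·cos22° = 0 → A_x = 72.3565 × 0.927184 = 67.09 kN.
ΣF_y = 0: A_y + T·sin22° − 20 − 25 = 0 → A_y = 45 − 72.3565 × 0.374607 = 17.89 kN.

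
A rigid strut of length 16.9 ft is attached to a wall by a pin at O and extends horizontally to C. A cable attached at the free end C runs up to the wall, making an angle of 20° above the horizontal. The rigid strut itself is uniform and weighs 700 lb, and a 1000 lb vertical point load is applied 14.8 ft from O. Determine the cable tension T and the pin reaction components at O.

T = 3584 lb, O_x = 3368 lb, O_y = 474.3 lb

ΣM about O: T·sin20°·16.9 − 700·8.45 − 1000·14.8 = 0 → T = 20715/(16.9·0.34202) = 3583.82 ≈ 3584 lb.
ΣF_x = 0: O_x − T·cos20° = 0 → O_x = 3583.82 × 0.939693 = 3368 lb.
ΣF_y = 0: O_y + T·sin20° − 700 − 1000 = 0 → O_y = 1700 − 3583.82 × 0.34202 = 474.3 lb.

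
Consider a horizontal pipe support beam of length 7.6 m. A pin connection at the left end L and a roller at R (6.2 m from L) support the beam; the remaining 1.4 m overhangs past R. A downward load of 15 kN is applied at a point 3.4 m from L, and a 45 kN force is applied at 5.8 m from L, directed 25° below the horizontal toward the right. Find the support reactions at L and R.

L_x = -40.78 kN, L_y = 8.001 kN, R_y = 26.02 kN

Moments about L: R_y·6.2 − 15·3.4 − 45·sin25°·5.8 = 0 → R_y = 161.303/6.2 = 26.0166 ≈ 26.02 kN.
ΣF_y = 0: L_y + 26.0166 − 15 − 45·sin25° = 0 → L_y = 8.001 kN.
ΣF_x = 0: L_x + 45·cos25° = 0 → L_x = -40.78 kN.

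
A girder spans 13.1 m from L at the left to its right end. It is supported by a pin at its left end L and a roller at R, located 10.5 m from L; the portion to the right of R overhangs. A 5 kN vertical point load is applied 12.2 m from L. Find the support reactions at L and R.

L_x = 0, L_y = -0.8095 kN, R_y = 5.810 kN

Moments about L: R_y·10.5 − 5·12.2 = 0 → R_y = 61/10.5 = 5.80952 ≈ 5.810 kN.
ΣF_y = 0: L_y + 5.80952 − 5 = 0 → L_y = -0.8095 kN.
ΣF_x = 0: no horizontal applied forces, so L_x = 0.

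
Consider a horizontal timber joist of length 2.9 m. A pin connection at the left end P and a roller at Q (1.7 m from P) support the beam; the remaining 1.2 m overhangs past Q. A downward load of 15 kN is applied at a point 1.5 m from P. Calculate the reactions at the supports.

ΣM about P: Q_y·1.7 − 15·1.5 = 0 → Q_y = 22.5/1.7 = 13.2353 ≈ 13.24 kN.
ΣF_y = 0: P_y + 13.2353 − 15 = 0 → P_y = 1.765 kN.
ΣF_x = 0: no horizontal applied forces, so P_x = 0.

P_x = 0, P_y = 1.765 kN, Q_y = 13.24 kN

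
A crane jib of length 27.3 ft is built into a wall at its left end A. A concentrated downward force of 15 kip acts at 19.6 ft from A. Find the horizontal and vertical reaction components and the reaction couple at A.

A_x = 0, A_y = 15.00 kip, M_A = 294.0 kip·ft

ΣF_x = 0: A_x = 0.
ΣF_y = 0: A_y − 15 = 0 → A_y = 15.00 kip.
ΣM about A: M_A − 15·19.6 = 0 → M_A = 294.0 kip·ft.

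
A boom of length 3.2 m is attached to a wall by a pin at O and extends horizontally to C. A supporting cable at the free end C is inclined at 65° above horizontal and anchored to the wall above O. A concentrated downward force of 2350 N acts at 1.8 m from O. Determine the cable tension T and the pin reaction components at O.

ΣM about O: T·sin65°·3.2 − 2350·1.8 = 0 → T = 4230/(3.2·0.906308) = 1458.53 ≈ 1459 N.
ΣF_x = 0: O_x − T·cos65° = 0 → O_x = 1458.53 × 0.422618 = 616.4 N.
ΣF_y = 0: O_y + T·sin65° − 2350 = 0 → O_y = 2350 − 1458.53 × 0.906308 = 1028 N.

T = 1459 N, O_x = 616.4 N, O_y = 1028 N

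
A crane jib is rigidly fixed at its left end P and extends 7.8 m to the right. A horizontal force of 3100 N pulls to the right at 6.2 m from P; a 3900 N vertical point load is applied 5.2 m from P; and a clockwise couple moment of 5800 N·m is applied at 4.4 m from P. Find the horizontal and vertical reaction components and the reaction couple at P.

P_x = -3100 N, P_y = 3900 N, M_P = 26080 N·m

ΣF_x = 0: P_x + 3100 = 0 → P_x = -3100 N.
ΣF_y = 0: P_y − 3900 = 0 → P_y = 3900 N.
ΣM about P: M_P − 3900·5.2 − 5800 = 0 → M_P = 26080 N·m.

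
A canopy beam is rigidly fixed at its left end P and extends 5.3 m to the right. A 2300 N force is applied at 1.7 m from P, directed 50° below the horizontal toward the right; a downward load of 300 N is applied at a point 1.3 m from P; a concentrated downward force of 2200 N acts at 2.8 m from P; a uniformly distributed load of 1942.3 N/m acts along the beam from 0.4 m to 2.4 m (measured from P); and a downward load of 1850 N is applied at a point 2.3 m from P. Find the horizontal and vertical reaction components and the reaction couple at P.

P_x = -1478 N, P_y = 9997 N, M_P = 19240 N·m

Resultant of the distributed load: 1942.3 × 2 = 3884.6 N at 1.4 m from P.
ΣF_x = 0: P_x + 2300·cos50° = 0 → P_x = -1478 N.
ΣF_y = 0: P_y − 2300·sin50° − 300 − 2200 − 1942.3·2 − 1850 = 0 → P_y = 9997 N.
ΣM about P: M_P − 2300·sin50°·1.7 − 300·1.3 − 2200·2.8 − (1942.3·2)·1.4 − 1850·2.3 = 0 → M_P = 19240 N·m.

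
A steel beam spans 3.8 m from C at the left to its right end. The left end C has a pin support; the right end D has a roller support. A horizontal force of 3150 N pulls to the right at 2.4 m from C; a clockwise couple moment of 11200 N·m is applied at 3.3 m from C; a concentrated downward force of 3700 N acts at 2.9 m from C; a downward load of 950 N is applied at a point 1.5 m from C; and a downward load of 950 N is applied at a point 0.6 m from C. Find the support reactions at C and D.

C_x = -3150 N, C_y = -696.1 N, D_y = 6296 N

Taking moments about C: D_y·3.8 − 11200 − 3700·2.9 − 950·1.5 − 950·0.6 = 0 → D_y = 23925/3.8 = 6296.05 ≈ 6296 N.
ΣF_y = 0: C_y + 6296.05 − 3700 − 950 − 950 = 0 → C_y = -696.1 N.
ΣF_x = 0: C_x + 3150 = 0 → C_x = -3150 N.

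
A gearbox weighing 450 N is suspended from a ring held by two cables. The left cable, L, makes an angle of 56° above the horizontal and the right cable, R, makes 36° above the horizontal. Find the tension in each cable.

ΣF_x = 0: −T_L·cos56° + T_R·cos36° = 0 → T_R = 0.6912·T_L.
ΣF_y = 0: T_L·sin56° + T_R·sin36° = 450.
Substitute: T_L·(0.829038 + 0.6912·0.587785) = 450 → T_L = 364.28 ≈ 364.3 N.
Then T_R = 0.6912 × 364.28 = 251.8 N.

T_L = 364.3 N, T_R = 251.8 N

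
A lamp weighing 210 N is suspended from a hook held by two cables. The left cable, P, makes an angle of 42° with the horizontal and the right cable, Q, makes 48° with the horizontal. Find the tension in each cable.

ΣF_x = 0: −T_P·cos42° + T_Q·cos48° = 0 → T_Q = 1.11061·T_P.
ΣF_y = 0: T_P·sin42° + T_Q·sin48° = 210.
Substitute: T_P·(0.669131 + 1.11061·0.743145) = 210 → T_P = 140.518 ≈ 140.5 N.
Then T_Q = 1.11061 × 140.518 = 156.1 N.

T_P = 140.5 N, T_Q = 156.1 N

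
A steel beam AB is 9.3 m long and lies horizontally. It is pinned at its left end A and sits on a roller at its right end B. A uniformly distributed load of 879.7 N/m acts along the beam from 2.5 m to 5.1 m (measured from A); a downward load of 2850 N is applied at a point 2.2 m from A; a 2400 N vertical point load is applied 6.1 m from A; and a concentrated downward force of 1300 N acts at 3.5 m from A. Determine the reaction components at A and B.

A_x = 0, A_y = 5165 N, B_y = 3672 N

Resultant of the distributed load: 879.7 × 2.6 = 2287.22 N at 3.8 m from A.
Moments about A: B_y·9.3 − (879.7·2.6)·3.8 − 2850·2.2 − 2400·6.1 − 1300·3.5 = 0 → B_y = 34151.436/9.3 = 3672.2 ≈ 3672 N.
ΣF_y = 0: A_y + 3672.2 − 879.7·2.6 − 2850 − 2400 − 1300 = 0 → A_y = 5165 N.
ΣF_x = 0: no horizontal applied forces, so A_x = 0.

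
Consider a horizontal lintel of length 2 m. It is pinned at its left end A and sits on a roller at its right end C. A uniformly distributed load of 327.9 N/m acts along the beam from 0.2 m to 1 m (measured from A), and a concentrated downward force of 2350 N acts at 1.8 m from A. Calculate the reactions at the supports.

Resultant of the distributed load: 327.9 × 0.8 = 262.32 N at 0.6 m from A.
Moments about A: C_y·2 − (327.9·0.8)·0.6 − 2350·1.8 = 0 → C_y = 4387.392/2 = 2193.7 ≈ 2194 N.
ΣF_y = 0: A_y + 2193.7 − 327.9·0.8 − 2350 = 0 → A_y = 418.6 N.
ΣF_x = 0: no horizontal applied forces, so A_x = 0.

A_x = 0, A_y = 418.6 N, C_y = 2194 N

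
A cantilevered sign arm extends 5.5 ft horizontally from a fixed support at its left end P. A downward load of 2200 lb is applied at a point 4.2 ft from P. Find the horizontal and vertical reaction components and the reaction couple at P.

P_x = 0, P_y = 2200 lb, M_P = 9240 lb·ft

ΣF_x = 0: P_x = 0.
ΣF_y = 0: P_y − 2200 = 0 → P_y = 2200 lb.
ΣM about P: M_P − 2200·4.2 = 0 → M_P = 9240 lb·ft.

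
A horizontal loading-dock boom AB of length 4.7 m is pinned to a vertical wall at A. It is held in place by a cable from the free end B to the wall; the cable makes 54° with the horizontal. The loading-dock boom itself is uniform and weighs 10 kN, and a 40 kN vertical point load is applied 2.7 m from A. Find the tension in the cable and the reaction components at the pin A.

T = 34.58 kN, A_x = 20.33 kN, A_y = 22.02 kN

ΣM about A: T·sin54°·4.7 − 10·2.35 − 40·2.7 = 0 → T = 131.5/(4.7·0.809017) = 34.5836 ≈ 34.58 kN.
ΣF_x = 0: A_x − T·cos54° = 0 → A_x = 34.5836 × 0.587785 = 20.33 kN.
ΣF_y = 0: A_y + T·sin54° − 10 − 40 = 0 → A_y = 50 − 34.5836 × 0.809017 = 22.02 kN.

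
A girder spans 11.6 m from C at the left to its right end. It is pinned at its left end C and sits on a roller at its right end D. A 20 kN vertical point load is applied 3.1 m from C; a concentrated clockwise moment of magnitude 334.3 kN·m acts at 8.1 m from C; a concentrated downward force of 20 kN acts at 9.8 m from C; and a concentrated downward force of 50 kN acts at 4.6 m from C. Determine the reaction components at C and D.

C_x = 0, C_y = 19.11 kN, D_y = 70.89 kN

ΣM about C: D_y·11.6 − 20·3.1 − 334.3 − 20·9.8 − 50·4.6 = 0 → D_y = 822.3/11.6 = 70.8879 ≈ 70.89 kN.
ΣF_y = 0: C_y + 70.8879 − 20 − 20 − 50 = 0 → C_y = 19.11 kN.
ΣF_x = 0: no horizontal applied forces, so C_x = 0.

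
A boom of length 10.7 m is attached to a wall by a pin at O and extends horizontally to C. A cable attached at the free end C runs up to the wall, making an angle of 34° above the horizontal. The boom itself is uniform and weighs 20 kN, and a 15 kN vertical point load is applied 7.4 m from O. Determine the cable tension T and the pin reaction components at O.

ΣM about O: T·sin34°·10.7 − 20·5.35 − 15·7.4 = 0 → T = 218/(10.7·0.559193) = 36.4343 ≈ 36.43 kN.
ΣF_x = 0: O_x − T·cos34° = 0 → O_x = 36.4343 × 0.829038 = 30.21 kN.
ΣF_y = 0: O_y + T·sin34° − 20 − 15 = 0 → O_y = 35 − 36.4343 × 0.559193 = 14.63 kN.

T = 36.43 kN, O_x = 30.21 kN, O_y = 14.63 kN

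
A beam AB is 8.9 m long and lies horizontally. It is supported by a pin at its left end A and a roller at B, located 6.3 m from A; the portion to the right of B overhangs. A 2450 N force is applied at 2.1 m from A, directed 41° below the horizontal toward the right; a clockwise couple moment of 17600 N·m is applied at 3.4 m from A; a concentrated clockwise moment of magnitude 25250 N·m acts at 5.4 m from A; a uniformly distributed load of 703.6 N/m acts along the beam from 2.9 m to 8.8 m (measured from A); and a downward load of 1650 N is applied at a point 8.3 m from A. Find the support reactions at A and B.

Resultant of the distributed load: 703.6 × 5.9 = 4151.24 N at 5.85 m from A.
Taking moments about A: B_y·6.3 − 2450·sin41°·2.1 − 17600 − 25250 − (703.6·5.9)·5.85 − 1650·8.3 = 0 → B_y = 84205.2/6.3 = 13365.9 ≈ 13370 N.
ΣF_y = 0: A_y + 13365.9 − 2450·sin41° − 703.6·5.9 − 1650 = 0 → A_y = -5957 N.
ΣF_x = 0: A_x + 2450·cos41° = 0 → A_x = -1849 N.

A_x = -1849 N, A_y = -5957 N, B_y = 13370 N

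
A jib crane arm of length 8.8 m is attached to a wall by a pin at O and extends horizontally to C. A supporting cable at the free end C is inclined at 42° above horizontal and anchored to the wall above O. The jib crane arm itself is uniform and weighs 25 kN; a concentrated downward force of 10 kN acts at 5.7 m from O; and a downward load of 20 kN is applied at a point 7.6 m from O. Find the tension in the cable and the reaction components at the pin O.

ΣM about O: T·sin42°·8.8 − 25·4.4 − 10·5.7 − 20·7.6 = 0 → T = 319/(8.8·0.669131) = 54.1747 ≈ 54.17 kN.
ΣF_x = 0: O_x − T·cos42° = 0 → O_x = 54.1747 × 0.743145 = 40.26 kN.
ΣF_y = 0: O_y + T·sin42° − 25 − 10 − 20 = 0 → O_y = 55 − 54.1747 × 0.669131 = 18.75 kN.

T = 54.17 kN, O_x = 40.26 kN, O_y = 18.75 kN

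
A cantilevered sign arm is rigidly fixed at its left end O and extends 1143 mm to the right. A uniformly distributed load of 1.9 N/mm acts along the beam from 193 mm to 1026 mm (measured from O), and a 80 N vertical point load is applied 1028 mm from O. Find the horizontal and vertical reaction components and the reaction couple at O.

Resultant of the distributed load: 1.9 × 833 = 1582.7 N at 609.5 mm from O.
ΣF_x = 0: O_x = 0.
ΣF_y = 0: O_y − 1.9·833 − 80 = 0 → O_y = 1663 N.
ΣM about O: M_O − (1.9·833)·609.5 − 80·1028 = 0 → M_O = 1047000 N·mm.

O_x = 0, O_y = 1663 N, M_O = 1047000 N·mm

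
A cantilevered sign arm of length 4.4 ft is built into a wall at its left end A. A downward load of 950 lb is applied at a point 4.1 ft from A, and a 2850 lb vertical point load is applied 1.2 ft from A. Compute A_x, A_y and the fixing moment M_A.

A_x = 0, A_y = 3800 lb, M_A = 7315 lb·ft

ΣF_x = 0: A_x = 0.
ΣF_y = 0: A_y − 950 − 2850 = 0 → A_y = 3800 lb.
ΣM about A: M_A − 950·4.1 − 2850·1.2 = 0 → M_A = 7315 lb·ft.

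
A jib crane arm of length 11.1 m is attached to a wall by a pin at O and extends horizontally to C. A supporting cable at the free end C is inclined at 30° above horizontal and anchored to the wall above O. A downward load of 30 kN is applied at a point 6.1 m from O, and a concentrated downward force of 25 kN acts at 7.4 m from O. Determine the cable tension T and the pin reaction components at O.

ΣM about O: T·sin30°·11.1 − 30·6.1 − 25·7.4 = 0 → T = 368/(11.1·0.5) = 66.3063 ≈ 66.31 kN.
ΣF_x = 0: O_x − T·cos30° = 0 → O_x = 66.3063 × 0.866025 = 57.42 kN.
ΣF_y = 0: O_y + T·sin30° − 30 − 25 = 0 → O_y = 55 − 66.3063 × 0.5 = 21.85 kN.

T = 66.31 kN, O_x = 57.42 kN, O_y = 21.85 kN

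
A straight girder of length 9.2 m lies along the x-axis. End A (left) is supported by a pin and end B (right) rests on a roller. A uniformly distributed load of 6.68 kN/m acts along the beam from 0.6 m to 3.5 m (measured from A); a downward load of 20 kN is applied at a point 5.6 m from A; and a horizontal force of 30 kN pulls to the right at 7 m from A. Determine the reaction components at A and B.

A_x = -30.00 kN, A_y = 22.88 kN, B_y = 16.49 kN

Resultant of the distributed load: 6.68 × 2.9 = 19.372 kN at 2.05 m from A.
Moments about A: B_y·9.2 − (6.68·2.9)·2.05 − 20·5.6 = 0 → B_y = 151.7126/9.2 = 16.4905 ≈ 16.49 kN.
ΣF_y = 0: A_y + 16.4905 − 6.68·2.9 − 20 = 0 → A_y = 22.88 kN.
ΣF_x = 0: A_x + 30 = 0 → A_x = -30.00 kN.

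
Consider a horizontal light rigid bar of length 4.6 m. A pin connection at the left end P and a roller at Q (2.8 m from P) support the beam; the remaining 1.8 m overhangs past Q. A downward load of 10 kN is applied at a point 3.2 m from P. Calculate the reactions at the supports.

P_x = 0, P_y = -1.429 kN, Q_y = 11.43 kN

Moments about P: Q_y·2.8 − 10·3.2 = 0 → Q_y = 32/2.8 = 11.4286 ≈ 11.43 kN.
ΣF_y = 0: P_y + 11.4286 − 10 = 0 → P_y = -1.429 kN.
ΣF_x = 0: no horizontal applied forces, so P_x = 0.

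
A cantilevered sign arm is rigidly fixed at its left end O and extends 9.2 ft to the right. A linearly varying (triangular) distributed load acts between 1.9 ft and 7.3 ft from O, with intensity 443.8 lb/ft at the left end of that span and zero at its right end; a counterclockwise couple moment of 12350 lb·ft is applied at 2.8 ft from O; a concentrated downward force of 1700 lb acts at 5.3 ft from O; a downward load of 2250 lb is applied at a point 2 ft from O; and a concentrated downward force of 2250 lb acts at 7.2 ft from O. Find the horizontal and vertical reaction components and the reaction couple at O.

O_x = 0, O_y = 7398 lb, M_O = 21790 lb·ft

Resultant of the triangular load: ½ × 443.8 × 5.4 = 1198.26 lb, acting at 3.7 ft from O (one-third of the span from the peak).
ΣF_x = 0: O_x = 0.
ΣF_y = 0: O_y − ½·443.8·5.4 − 1700 − 2250 − 2250 = 0 → O_y = 7398 lb.
ΣM about O: M_O − (½·443.8·5.4)·3.7 + 12350 − 1700·5.3 − 2250·2 − 2250·7.2 = 0 → M_O = 21790 lb·ft.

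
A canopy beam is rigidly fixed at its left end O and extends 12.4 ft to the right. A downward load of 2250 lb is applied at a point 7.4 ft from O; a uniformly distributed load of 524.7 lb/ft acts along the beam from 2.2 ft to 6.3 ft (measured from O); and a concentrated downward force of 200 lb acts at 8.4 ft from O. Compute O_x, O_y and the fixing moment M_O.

O_x = 0, O_y = 4601 lb, M_O = 27470 lb·ft

Resultant of the distributed load: 524.7 × 4.1 = 2151.27 lb at 4.25 ft from O.
ΣF_x = 0: O_x = 0.
ΣF_y = 0: O_y − 2250 − 524.7·4.1 − 200 = 0 → O_y = 4601 lb.
ΣM about O: M_O − 2250·7.4 − (524.7·4.1)·4.25 − 200·8.4 = 0 → M_O = 27470 lb·ft.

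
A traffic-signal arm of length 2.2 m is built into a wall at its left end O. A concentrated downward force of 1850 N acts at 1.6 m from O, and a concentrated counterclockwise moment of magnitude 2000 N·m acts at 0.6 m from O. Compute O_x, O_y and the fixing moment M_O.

O_x = 0, O_y = 1850 N, M_O = 960.0 N·m

ΣF_x = 0: O_x = 0.
ΣF_y = 0: O_y − 1850 = 0 → O_y = 1850 N.
ΣM about O: M_O − 1850·1.6 + 2000 = 0 → M_O = 960.0 N·m.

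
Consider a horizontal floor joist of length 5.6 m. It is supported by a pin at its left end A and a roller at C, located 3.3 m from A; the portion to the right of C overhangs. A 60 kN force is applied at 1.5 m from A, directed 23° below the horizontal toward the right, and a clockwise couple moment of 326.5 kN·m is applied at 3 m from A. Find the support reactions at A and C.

A_x = -55.23 kN, A_y = -86.15 kN, C_y = 109.6 kN

ΣM about A: C_y·3.3 − 60·sin23°·1.5 − 326.5 = 0 → C_y = 361.666/3.3 = 109.596 ≈ 109.6 kN.
ΣF_y = 0: A_y + 109.596 − 60·sin23° = 0 → A_y = -86.15 kN.
ΣF_x = 0: A_x + 60·cos23° = 0 → A_x = -55.23 kN.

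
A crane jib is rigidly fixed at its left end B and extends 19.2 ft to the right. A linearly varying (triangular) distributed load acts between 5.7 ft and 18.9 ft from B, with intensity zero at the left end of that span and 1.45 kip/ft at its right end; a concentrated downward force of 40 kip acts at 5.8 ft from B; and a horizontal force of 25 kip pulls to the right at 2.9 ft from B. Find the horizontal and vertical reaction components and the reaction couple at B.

B_x = -25.00 kip, B_y = 49.57 kip, M_B = 370.8 kip·ft

Resultant of the triangular load: ½ × 1.45 × 13.2 = 9.57 kip, acting at 14.5 ft from B (one-third of the span from the peak).
ΣF_x = 0: B_x + 25 = 0 → B_x = -25.00 kip.
ΣF_y = 0: B_y − ½·1.45·13.2 − 40 = 0 → B_y = 49.57 kip.
ΣM about B: M_B − (½·1.45·13.2)·14.5 − 40·5.8 = 0 → M_B = 370.8 kip·ft.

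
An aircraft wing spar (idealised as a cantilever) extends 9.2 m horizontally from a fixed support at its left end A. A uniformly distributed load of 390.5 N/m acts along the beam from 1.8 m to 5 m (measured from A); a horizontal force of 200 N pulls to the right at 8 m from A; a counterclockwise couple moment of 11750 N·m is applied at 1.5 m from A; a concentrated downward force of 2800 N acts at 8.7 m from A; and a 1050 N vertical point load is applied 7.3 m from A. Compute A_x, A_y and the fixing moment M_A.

Resultant of the distributed load: 390.5 × 3.2 = 1249.6 N at 3.4 m from A.
ΣF_x = 0: A_x + 200 = 0 → A_x = -200.0 N.
ΣF_y = 0: A_y − 390.5·3.2 − 2800 − 1050 = 0 → A_y = 5100 N.
ΣM about A: M_A − (390.5·3.2)·3.4 + 11750 − 2800·8.7 − 1050·7.3 = 0 → M_A = 24520 N·m.

A_x = -200.0 N, A_y = 5100 N, M_A = 24520 N·m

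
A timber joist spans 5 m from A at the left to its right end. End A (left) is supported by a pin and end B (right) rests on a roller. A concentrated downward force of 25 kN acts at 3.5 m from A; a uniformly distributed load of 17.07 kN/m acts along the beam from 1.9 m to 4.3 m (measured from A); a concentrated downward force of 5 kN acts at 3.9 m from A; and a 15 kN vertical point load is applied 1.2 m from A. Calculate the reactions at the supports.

A_x = 0, A_y = 35.57 kN, B_y = 50.40 kN

Resultant of the distributed load: 17.07 × 2.4 = 40.968 kN at 3.1 m from A.
ΣM about A: B_y·5 − 25·3.5 − (17.07·2.4)·3.1 − 5·3.9 − 15·1.2 = 0 → B_y = 252.0008/5 = 50.4002 ≈ 50.40 kN.
ΣF_y = 0: A_y + 50.4002 − 25 − 17.07·2.4 − 5 − 15 = 0 → A_y = 35.57 kN.
ΣF_x = 0: no horizontal applied forces, so A_x = 0.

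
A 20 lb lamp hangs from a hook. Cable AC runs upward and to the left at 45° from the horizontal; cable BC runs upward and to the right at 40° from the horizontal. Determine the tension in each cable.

ΣF_x = 0: −T_AC·cos45° + T_BC·cos40° = 0 → T_BC = 0.923062·T_AC.
ΣF_y = 0: T_AC·sin45° + T_BC·sin40° = 20.
Substitute: T_AC·(0.707107 + 0.923062·0.642788) = 20 → T_AC = 15.3794 ≈ 15.38 lb.
Then T_BC = 0.923062 × 15.3794 = 14.20 lb.

T_AC = 15.38 lb, T_BC = 14.20 lb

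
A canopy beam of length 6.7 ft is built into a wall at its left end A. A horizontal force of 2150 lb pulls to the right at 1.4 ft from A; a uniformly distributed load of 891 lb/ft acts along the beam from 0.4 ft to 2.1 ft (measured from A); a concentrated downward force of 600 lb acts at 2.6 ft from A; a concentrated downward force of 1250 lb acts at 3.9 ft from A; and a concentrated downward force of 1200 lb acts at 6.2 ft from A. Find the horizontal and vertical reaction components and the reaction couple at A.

Resultant of the distributed load: 891 × 1.7 = 1514.7 lb at 1.25 ft from A.
ΣF_x = 0: A_x + 2150 = 0 → A_x = -2150 lb.
ΣF_y = 0: A_y − 891·1.7 − 600 − 1250 − 1200 = 0 → A_y = 4565 lb.
ΣM about A: M_A − (891·1.7)·1.25 − 600·2.6 − 1250·3.9 − 1200·6.2 = 0 → M_A = 15770 lb·ft.

A_x = -2150 lb, A_y = 4565 lb, M_A = 15770 lb·ft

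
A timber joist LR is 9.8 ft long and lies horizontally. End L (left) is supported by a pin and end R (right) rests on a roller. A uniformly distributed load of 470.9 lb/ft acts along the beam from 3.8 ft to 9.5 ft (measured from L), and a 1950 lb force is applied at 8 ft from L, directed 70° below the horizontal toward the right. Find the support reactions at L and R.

L_x = -666.9 lb, L_y = 1199 lb, R_y = 3317 lb

Resultant of the distributed load: 470.9 × 5.7 = 2684.13 lb at 6.65 ft from L.
Taking moments about L: R_y·9.8 − (470.9·5.7)·6.65 − 1950·sin70°·8 = 0 → R_y = 32508.7/9.8 = 3317.21 ≈ 3317 lb.
ΣF_y = 0: L_y + 3317.21 − 470.9·5.7 − 1950·sin70° = 0 → L_y = 1199 lb.
ΣF_x = 0: L_x + 1950·cos70° = 0 → L_x = -666.9 lb.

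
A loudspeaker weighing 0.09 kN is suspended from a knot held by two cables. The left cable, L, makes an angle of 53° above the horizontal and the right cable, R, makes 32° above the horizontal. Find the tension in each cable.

ΣF_x = 0: −T_L·cos53° + T_R·cos32° = 0 → T_R = 0.709647·T_L.
ΣF_y = 0: T_L·sin53° + T_R·sin32° = 0.09.
Substitute: T_L·(0.798636 + 0.709647·0.529919) = 0.09 → T_L = 0.0766159 ≈ 0.07662 kN.
Then T_R = 0.709647 × 0.0766159 = 0.05437 kN.

T_L = 0.07662 kN, T_R = 0.05437 kN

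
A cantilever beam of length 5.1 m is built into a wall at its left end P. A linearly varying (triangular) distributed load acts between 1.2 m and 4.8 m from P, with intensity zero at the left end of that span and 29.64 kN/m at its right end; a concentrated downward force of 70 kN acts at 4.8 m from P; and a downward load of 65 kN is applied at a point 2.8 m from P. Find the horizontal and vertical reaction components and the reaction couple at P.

P_x = 0, P_y = 188.4 kN, M_P = 710.1 kN·m

Resultant of the triangular load: ½ × 29.64 × 3.6 = 53.352 kN, acting at 3.6 m from P (one-third of the span from the peak).
ΣF_x = 0: P_x = 0.
ΣF_y = 0: P_y − ½·29.64·3.6 − 70 − 65 = 0 → P_y = 188.4 kN.
ΣM about P: M_P − (½·29.64·3.6)·3.6 − 70·4.8 − 65·2.8 = 0 → M_P = 710.1 kN·m.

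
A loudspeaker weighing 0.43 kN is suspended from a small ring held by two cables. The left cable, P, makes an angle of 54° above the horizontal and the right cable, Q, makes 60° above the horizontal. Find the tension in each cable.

T_P = 0.2353 kN, T_Q = 0.2767 kN

ΣF_x = 0: −T_P·cos54° + T_Q·cos60° = 0 → T_Q = 1.17557·T_P.
ΣF_y = 0: T_P·sin54° + T_Q·sin60° = 0.43.
Substitute: T_P·(0.809017 + 1.17557·0.866025) = 0.43 → T_P = 0.235347 ≈ 0.2353 kN.
Then T_Q = 1.17557 × 0.235347 = 0.2767 kN.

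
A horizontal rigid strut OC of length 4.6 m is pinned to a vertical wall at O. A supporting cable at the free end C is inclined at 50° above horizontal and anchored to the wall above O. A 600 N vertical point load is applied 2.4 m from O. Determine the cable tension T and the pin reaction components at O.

ΣM about O: T·sin50°·4.6 − 600·2.4 = 0 → T = 1440/(4.6·0.766044) = 408.649 ≈ 408.6 N.
ΣF_x = 0: O_x − T·cos50° = 0 → O_x = 408.649 × 0.642788 = 262.7 N.
ΣF_y = 0: O_y + T·sin50° − 600 = 0 → O_y = 600 − 408.649 × 0.766044 = 287.0 N.

T = 408.6 N, O_x = 262.7 N, O_y = 287.0 N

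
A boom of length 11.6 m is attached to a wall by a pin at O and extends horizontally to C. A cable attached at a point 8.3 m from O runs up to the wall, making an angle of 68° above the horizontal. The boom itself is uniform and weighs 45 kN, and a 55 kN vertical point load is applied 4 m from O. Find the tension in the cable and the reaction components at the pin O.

ΣM about O: T·sin68°·8.3 − 45·5.8 − 55·4 = 0 → T = 481/(8.3·0.927184) = 62.503 ≈ 62.50 kN.
ΣF_x = 0: O_x − T·cos68° = 0 → O_x = 62.503 × 0.374607 = 23.41 kN.
ΣF_y = 0: O_y + T·sin68° − 45 − 55 = 0 → O_y = 100 − 62.503 × 0.927184 = 42.05 kN.

T = 62.50 kN, O_x = 23.41 kN, O_y = 42.05 kN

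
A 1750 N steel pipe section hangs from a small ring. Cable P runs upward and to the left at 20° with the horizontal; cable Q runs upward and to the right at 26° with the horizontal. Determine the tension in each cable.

ΣF_x = 0: −T_P·cos20° + T_Q·cos26° = 0 → T_Q = 1.0455·T_P.
ΣF_y = 0: T_P·sin20° + T_Q·sin26° = 1750.
Substitute: T_P·(0.34202 + 1.0455·0.438371) = 1750 → T_P = 2186.58 ≈ 2187 N.
Then T_Q = 1.0455 × 2186.58 = 2286 N.

T_P = 2187 N, T_Q = 2286 N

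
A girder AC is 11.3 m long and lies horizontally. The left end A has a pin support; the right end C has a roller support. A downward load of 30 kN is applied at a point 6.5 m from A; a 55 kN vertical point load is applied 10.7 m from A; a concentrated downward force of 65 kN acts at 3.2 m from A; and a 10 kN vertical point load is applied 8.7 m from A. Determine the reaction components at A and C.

Moments about A: C_y·11.3 − 30·6.5 − 55·10.7 − 65·3.2 − 10·8.7 = 0 → C_y = 1078.5/11.3 = 95.4425 ≈ 95.44 kN.
ΣF_y = 0: A_y + 95.4425 − 30 − 55 − 65 − 10 = 0 → A_y = 64.56 kN.
ΣF_x = 0: no horizontal applied forces, so A_x = 0.

A_x = 0, A_y = 64.56 kN, C_y = 95.44 kN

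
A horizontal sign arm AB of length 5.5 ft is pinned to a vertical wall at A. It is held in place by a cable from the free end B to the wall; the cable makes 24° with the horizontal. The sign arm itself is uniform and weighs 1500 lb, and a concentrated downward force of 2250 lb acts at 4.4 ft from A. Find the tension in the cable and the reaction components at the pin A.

ΣM about A: T·sin24°·5.5 − 1500·2.75 − 2250·4.4 = 0 → T = 14025/(5.5·0.406737) = 6269.41 ≈ 6269 lb.
ΣF_x = 0: A_x − T·cos24° = 0 → A_x = 6269.41 × 0.913545 = 5727 lb.
ΣF_y = 0: A_y + T·sin24° − 1500 − 2250 = 0 → A_y = 3750 − 6269.41 × 0.406737 = 1200 lb.

T = 6269 lb, A_x = 5727 lb, A_y = 1200 lb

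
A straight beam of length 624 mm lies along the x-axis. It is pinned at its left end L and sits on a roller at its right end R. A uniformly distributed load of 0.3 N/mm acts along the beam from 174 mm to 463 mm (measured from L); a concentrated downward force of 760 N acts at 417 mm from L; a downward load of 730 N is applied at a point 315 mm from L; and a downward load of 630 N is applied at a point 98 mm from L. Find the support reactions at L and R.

L_x = 0, L_y = 1187 N, R_y = 1020 N

Resultant of the distributed load: 0.3 × 289 = 86.7 N at 318.5 mm from L.
Moments about L: R_y·624 − (0.3·289)·318.5 − 760·417 − 730·315 − 630·98 = 0 → R_y = 636223.95/624 = 1019.59 ≈ 1020 N.
ΣF_y = 0: L_y + 1019.59 − 0.3·289 − 760 − 730 − 630 = 0 → L_y = 1187 N.
ΣF_x = 0: no horizontal applied forces, so L_x = 0.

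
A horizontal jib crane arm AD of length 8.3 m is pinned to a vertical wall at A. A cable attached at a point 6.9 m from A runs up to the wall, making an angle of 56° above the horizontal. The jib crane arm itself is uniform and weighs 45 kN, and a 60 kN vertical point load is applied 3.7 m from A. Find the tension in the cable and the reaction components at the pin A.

ΣM about A: T·sin56°·6.9 − 45·4.15 − 60·3.7 = 0 → T = 408.75/(6.9·0.829038) = 71.4553 ≈ 71.46 kN.
ΣF_x = 0: A_x − T·cos56° = 0 → A_x = 71.4553 × 0.559193 = 39.96 kN.
ΣF_y = 0: A_y + T·sin56° − 45 − 60 = 0 → A_y = 105 − 71.4553 × 0.829038 = 45.76 kN.

T = 71.46 kN, A_x = 39.96 kN, A_y = 45.76 kN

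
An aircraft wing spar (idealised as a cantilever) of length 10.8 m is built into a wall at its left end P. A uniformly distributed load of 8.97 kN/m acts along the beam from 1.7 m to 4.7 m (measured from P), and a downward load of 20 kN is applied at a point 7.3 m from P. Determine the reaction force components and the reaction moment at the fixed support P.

P_x = 0, P_y = 46.91 kN, M_P = 232.1 kN·m

Resultant of the distributed load: 8.97 × 3 = 26.91 kN at 3.2 m from P.
ΣF_x = 0: P_x = 0.
ΣF_y = 0: P_y − 8.97·3 − 20 = 0 → P_y = 46.91 kN.
ΣM about P: M_P − (8.97·3)·3.2 − 20·7.3 = 0 → M_P = 232.1 kN·m.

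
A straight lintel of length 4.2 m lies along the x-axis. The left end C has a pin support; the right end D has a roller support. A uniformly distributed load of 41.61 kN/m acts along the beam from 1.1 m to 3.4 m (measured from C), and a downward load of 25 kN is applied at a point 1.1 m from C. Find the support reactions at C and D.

C_x = 0, C_y = 62.89 kN, D_y = 57.82 kN

Resultant of the distributed load: 41.61 × 2.3 = 95.703 kN at 2.25 m from C.
ΣM about C: D_y·4.2 − (41.61·2.3)·2.25 − 25·1.1 = 0 → D_y = 242.83175/4.2 = 57.8171 ≈ 57.82 kN.
ΣF_y = 0: C_y + 57.8171 − 41.61·2.3 − 25 = 0 → C_y = 62.89 kN.
ΣF_x = 0: no horizontal applied forces, so C_x = 0.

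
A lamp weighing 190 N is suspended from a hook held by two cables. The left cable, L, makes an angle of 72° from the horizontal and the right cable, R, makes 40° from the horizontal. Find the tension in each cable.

ΣF_x = 0: −T_L·cos72° + T_R·cos40° = 0 → T_R = 0.403393·T_L.
ΣF_y = 0: T_L·sin72° + T_R·sin40° = 190.
Substitute: T_L·(0.951057 + 0.403393·0.642788) = 190 → T_L = 156.979 ≈ 157.0 N.
Then T_R = 0.403393 × 156.979 = 63.32 N.

T_L = 157.0 N, T_R = 63.32 N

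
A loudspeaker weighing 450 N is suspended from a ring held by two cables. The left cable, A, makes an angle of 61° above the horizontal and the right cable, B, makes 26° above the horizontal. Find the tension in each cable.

T_A = 405.0 N, T_B = 218.5 N

ΣF_x = 0: −T_A·cos61° + T_B·cos26° = 0 → T_B = 0.5394·T_A.
ΣF_y = 0: T_A·sin61° + T_B·sin26° = 450.
Substitute: T_A·(0.87462 + 0.5394·0.438371) = 450 → T_A = 405.012 ≈ 405.0 N.
Then T_B = 0.5394 × 405.012 = 218.5 N.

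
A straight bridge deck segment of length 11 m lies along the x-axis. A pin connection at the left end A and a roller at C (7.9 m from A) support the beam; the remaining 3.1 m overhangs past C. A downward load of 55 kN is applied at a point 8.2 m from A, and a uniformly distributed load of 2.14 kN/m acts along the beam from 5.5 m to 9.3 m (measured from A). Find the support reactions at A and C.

A_x = 0, A_y = -1.574 kN, C_y = 64.71 kN

Resultant of the distributed load: 2.14 × 3.8 = 8.132 kN at 7.4 m from A.
ΣM about A: C_y·7.9 − 55·8.2 − (2.14·3.8)·7.4 = 0 → C_y = 511.1768/7.9 = 64.7059 ≈ 64.71 kN.
ΣF_y = 0: A_y + 64.7059 − 55 − 2.14·3.8 = 0 → A_y = -1.574 kN.
ΣF_x = 0: no horizontal applied forces, so A_x = 0.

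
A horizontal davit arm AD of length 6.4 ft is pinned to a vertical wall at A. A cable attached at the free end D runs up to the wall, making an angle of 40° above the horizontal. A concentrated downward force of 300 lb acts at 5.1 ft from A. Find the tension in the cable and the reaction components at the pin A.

T = 371.9 lb, A_x = 284.9 lb, A_y = 60.94 lb

ΣM about A: T·sin40°·6.4 − 300·5.1 = 0 → T = 1530/(6.4·0.642788) = 371.915 ≈ 371.9 lb.
ΣF_x = 0: A_x − T·cos40° = 0 → A_x = 371.915 × 0.766044 = 284.9 lb.
ΣF_y = 0: A_y + T·sin40° − 300 = 0 → A_y = 300 − 371.915 × 0.642788 = 60.94 lb.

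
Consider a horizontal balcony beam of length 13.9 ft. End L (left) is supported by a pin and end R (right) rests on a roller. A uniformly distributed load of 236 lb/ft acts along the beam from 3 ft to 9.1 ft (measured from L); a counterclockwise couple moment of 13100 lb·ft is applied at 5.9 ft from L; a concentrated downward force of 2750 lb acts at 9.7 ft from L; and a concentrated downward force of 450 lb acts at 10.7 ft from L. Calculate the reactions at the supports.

L_x = 0, L_y = 2690 lb, R_y = 1950 lb

Resultant of the distributed load: 236 × 6.1 = 1439.6 lb at 6.05 ft from L.
ΣM about L: R_y·13.9 − (236·6.1)·6.05 + 13100 − 2750·9.7 − 450·10.7 = 0 → R_y = 27099.58/13.9 = 1949.61 ≈ 1950 lb.
ΣF_y = 0: L_y + 1949.61 − 236·6.1 − 2750 − 450 = 0 → L_y = 2690 lb.
ΣF_x = 0: no horizontal applied forces, so L_x = 0.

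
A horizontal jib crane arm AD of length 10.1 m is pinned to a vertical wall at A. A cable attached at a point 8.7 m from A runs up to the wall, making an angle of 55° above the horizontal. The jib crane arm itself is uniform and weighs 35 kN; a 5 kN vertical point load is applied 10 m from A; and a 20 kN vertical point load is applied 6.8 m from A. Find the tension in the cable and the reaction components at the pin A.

ΣM about A: T·sin55°·8.7 − 35·5.05 − 5·10 − 20·6.8 = 0 → T = 362.75/(8.7·0.819152) = 50.9007 ≈ 50.90 kN.
ΣF_x = 0: A_x − T·cos55° = 0 → A_x = 50.9007 × 0.573576 = 29.20 kN.
ΣF_y = 0: A_y + T·sin55° − 35 − 5 − 20 = 0 → A_y = 60 − 50.9007 × 0.819152 = 18.30 kN.

T = 50.90 kN, A_x = 29.20 kN, A_y = 18.30 kN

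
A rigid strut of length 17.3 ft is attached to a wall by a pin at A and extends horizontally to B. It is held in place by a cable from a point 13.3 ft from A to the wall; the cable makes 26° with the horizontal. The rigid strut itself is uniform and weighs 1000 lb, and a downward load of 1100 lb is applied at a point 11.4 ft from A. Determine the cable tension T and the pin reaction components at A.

ΣM about A: T·sin26°·13.3 − 1000·8.65 − 1100·11.4 = 0 → T = 21190/(13.3·0.438371) = 3634.44 ≈ 3634 lb.
ΣF_x = 0: A_x − T·cos26° = 0 → A_x = 3634.44 × 0.898794 = 3267 lb.
ΣF_y = 0: A_y + T·sin26° − 1000 − 1100 = 0 → A_y = 2100 − 3634.44 × 0.438371 = 506.8 lb.

T = 3634 lb, A_x = 3267 lb, A_y = 506.8 lb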